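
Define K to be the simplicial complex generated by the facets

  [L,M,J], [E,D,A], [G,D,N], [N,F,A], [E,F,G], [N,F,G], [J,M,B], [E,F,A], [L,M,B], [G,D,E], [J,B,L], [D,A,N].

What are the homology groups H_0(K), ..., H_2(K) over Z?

Order the vertices as A < B < D < E < F < G < J < L < M < N. Listing each simplex with vertices in this order, K has dimension 2 with simplices:

  0-simplices (10): A, B, D, E, F, G, J, L, M, N
  1-simplices (18): AD, AE, AF, AN, BJ, BL, BM, DE, DG, DN, EF, EG, FG, FN, GN, JL, JM, LM
  2-simplices (12): ADE, ADN, AEF, AFN, BJL, BJM, BLM, DEG, DGN, EFG, FGN, JLM

so the chain groups are C_0 ≅ Z^10, C_1 ≅ Z^18, C_2 ≅ Z^12.

The boundary map ∂_1: C_1 → C_0 is given by ∂[p,q] = [q] − [p]. For instance
  ∂AF = F − A.
The 10×18 boundary matrix has rank 8 and Smith normal form diag(1,1,1,1,1,1,1,1).

∂_2: C_2 → C_1 maps a triangle to the signed sum of its edges. For instance
  ∂BJL = JL − BL + BJ,
  ∂BLM = LM − BM + BL.
The resulting 18×12 matrix has rank 10, and its Smith normal form has invariant factors (1,1,1,1,1,1,1,1,1,1).

Reading off H_k = ker ∂_k / im ∂_{k+1}:

  H_0: rank C_0 − rank ∂_1 = 10 − 8 = 2, and the invariant factors of ∂_1 are all 1, so H_0 ≅ Z^2.
  H_1: rank ker ∂_1 − rank ∂_2 = (18 − 8) − 10 = 0, and the invariant factors of ∂_2 are all 1, so H_1 ≅ 0.
  H_2: rank ker ∂_2 − rank ∂_3 = (12 − 10) − 0 = 2, and there is no ∂_3, so H_2 ≅ Z^2.

H_0 ≅ Z^2,  H_1 = 0,  H_2 ≅ Z^2.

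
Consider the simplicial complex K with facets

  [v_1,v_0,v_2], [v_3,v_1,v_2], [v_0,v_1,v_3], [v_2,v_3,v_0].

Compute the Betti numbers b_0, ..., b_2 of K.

b_0 = 1, b_1 = 0, b_2 = 1.

Take the total order v_0 < v_1 < v_2 < v_3 on the vertex set. Then K (dimension 2) consists of the simplices:

  0-simplices (4): [v_0], [v_1], [v_2], [v_3]
  1-simplices (6): [v_0,v_1], [v_0,v_2], [v_0,v_3], [v_1,v_2], [v_1,v_3], [v_2,v_3]
  2-simplices (4): [v_0,v_1,v_2], [v_0,v_1,v_3], [v_0,v_2,v_3], [v_1,v_2,v_3]

giving chain groups C_0 ≅ Z^4, C_1 ≅ Z^6, C_2 ≅ Z^4.

Boundary ∂_1: C_1 → C_0 maps an edge to its endpoints' difference, ∂[p,q] = q − p. For instance
  ∂[v_1,v_2] = [v_2] − [v_1].
This gives a 4×6 integer matrix of rank 3; reducing to Smith normal form yields diagonal entries (1,1,1).

Boundary ∂_2: C_2 → C_1 sends each 2-simplex [p,q,r] to [q,r] − [p,r] + [p,q]. For instance
  ∂[v_0,v_1,v_2] = [v_1,v_2] − [v_0,v_2] + [v_0,v_1],
  ∂[v_0,v_1,v_3] = [v_1,v_3] − [v_0,v_3] + [v_0,v_1].
As a 6×4 matrix over Z this has rank 3, with invariant factors (1,1,1).

Now H_k = ker ∂_k / im ∂_{k+1}, so:

  H_0: rank C_0 − rank ∂_1 = 4 − 3 = 1, and the invariant factors of ∂_1 are all 1, so H_0 = Z.
  H_1: rank ker ∂_1 − rank ∂_2 = (6 − 3) − 3 = 0, and the invariant factors of ∂_2 are all 1, so H_1 = 0.
  H_2: rank ker ∂_2 − rank ∂_3 = (4 − 3) − 0 = 1, and there is no ∂_3, so H_2 = Z.

As a check, the Euler characteristic is 4 − 6 + 4 = 2, which agrees with 1 − 0 + 1 = 2.

Hence the Betti numbers are b_0 = 1, b_1 = 0, b_2 = 1.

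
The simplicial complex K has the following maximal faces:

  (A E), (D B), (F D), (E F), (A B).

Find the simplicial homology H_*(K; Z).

H_0 = Z,  H_1 = Z.

K has 5 vertices, 5 edges.
rank ∂_0 = 0, rank ∂_1 = 4 ⇒ b_0 = 5 − 0 − 4 = 1; all invariant factors of ∂_1 are 1 so no torsion. So H_0 = Z.
rank ∂_1 = 4, rank ∂_2 = 0 ⇒ b_1 = 5 − 4 − 0 = 1. So H_1 = Z.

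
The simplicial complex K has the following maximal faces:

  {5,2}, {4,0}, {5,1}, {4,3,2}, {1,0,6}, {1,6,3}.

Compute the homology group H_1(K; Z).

Take the total order 0 < 1 < 2 < 3 < 4 < 5 < 6 on the vertex set. Then K (dimension 2) consists of the simplices:

  0-simplices (7): [0], [1], [2], [3], [4], [5], [6]
  1-simplices (11): [0,1], [0,4], [0,6], [1,3], [1,5], [1,6], [2,3], [2,4], [2,5], [3,4], [3,6]
  2-simplices (3): [0,1,6], [1,3,6], [2,3,4]

so the chain groups are C_0 ≅ Z^7, C_1 ≅ Z^11, C_2 ≅ Z^3.

Boundary ∂_1: C_1 → C_0 is given by ∂[p,q] = [q] − [p]. For instance
  ∂[2,4] = [4] − [2].
The resulting 7×11 matrix has rank 6, and its Smith normal form has invariant factors (1,1,1,1,1,1).

Boundary ∂_2: C_2 → C_1 sends each 2-simplex [p,q,r] to [q,r] − [p,r] + [p,q]. For instance
  ∂[2,3,4] = [3,4] − [2,4] + [2,3],
  ∂[1,3,6] = [3,6] − [1,6] + [1,3].
As a 11×3 matrix over Z this has rank 3, with invariant factors (1,1,1).

From H_k ≅ ker(∂_k) / im(∂_{k+1}) we obtain:

  H_1: rank ker ∂_1 − rank ∂_2 = (11 − 6) − 3 = 2, and the invariant factors of ∂_2 are all 1, so H_1 = Z^2.

H_1 ≅ Z^2.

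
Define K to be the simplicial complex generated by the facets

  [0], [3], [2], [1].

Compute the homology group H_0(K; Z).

Take the total order 0 < 1 < 2 < 3 on the vertex set. Then K (dimension 0) consists of the simplices:

  0-simplices (4): [0], [1], [2], [3]

Hence C_0 ≅ Z^4.

Now H_k = ker ∂_k / im ∂_{k+1}, so:

  H_0: rank C_0 − rank ∂_1 = 4 − 0 = 4, and there is no ∂_1, so H_0 ≅ Z^4.

(K is a triangulation of a set of 4 points.)

H_0 ≅ Z^4.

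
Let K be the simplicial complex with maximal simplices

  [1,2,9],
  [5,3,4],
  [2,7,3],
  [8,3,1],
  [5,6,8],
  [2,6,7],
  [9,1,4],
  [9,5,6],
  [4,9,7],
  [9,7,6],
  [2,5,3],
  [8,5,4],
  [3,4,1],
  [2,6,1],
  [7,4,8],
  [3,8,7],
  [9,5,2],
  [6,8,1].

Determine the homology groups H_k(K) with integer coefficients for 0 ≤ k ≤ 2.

H_0 ≅ Z,  H_1 ≅ Z ⊕ Z/2,  H_2 = 0.

Order the vertices as 1 < 2 < 3 < 4 < 5 < 6 < 7 < 8 < 9. Listing each simplex with vertices in this order, K has dimension 2 with simplices:

  0-simplices (9): [1], [2], [3], [4], [5], [6], [7], [8], [9]
  1-simplices (27): (27 of them)
  2-simplices (18): [1,2,6], [1,2,9], [1,3,4], [1,3,8], [1,4,9], [1,6,8], [2,3,5], [2,3,7], [2,5,9], [2,6,7], [3,4,5], [3,7,8], [4,5,8], [4,7,8], [4,7,9], [5,6,8], [5,6,9], [6,7,9]

giving chain groups C_0 ≅ Z^9, C_1 ≅ Z^27, C_2 ≅ Z^18.

∂_1: C_1 → C_0 is given by ∂[p,q] = [q] − [p]. For instance
  ∂[5,6] = [6] − [5].
The resulting 9×27 matrix has rank 8, and its Smith normal form has invariant factors (1,1,1,1,1,1,1,1).

The boundary map ∂_2: C_2 → C_1 sends each 2-simplex [p,q,r] to [q,r] − [p,r] + [p,q]. For instance
  ∂[2,3,5] = [3,5] − [2,5] + [2,3],
  ∂[6,7,9] = [7,9] − [6,9] + [6,7].
As a 27×18 matrix over Z this has rank 18, with invariant factors (1,1,1,1,1,1,1,1,1,1,1,1,1,1,1,1,1,2).

Computing H_k = (kernel of ∂_k) / (image of ∂_{k+1}):

  H_0: rank C_0 − rank ∂_1 = 9 − 8 = 1, and the invariant factors of ∂_1 are all 1, so H_0 ≅ Z.
  H_1: rank ker ∂_1 − rank ∂_2 = (27 − 8) − 18 = 1, and ∂_2 has invariant factor 2 > 1, so H_1 ≅ Z ⊕ Z/2.
  H_2: rank ker ∂_2 − rank ∂_3 = (18 − 18) − 0 = 0, and there is no ∂_3, so H_2 ≅ 0.

(K is a triangulation of the Klein bottle.)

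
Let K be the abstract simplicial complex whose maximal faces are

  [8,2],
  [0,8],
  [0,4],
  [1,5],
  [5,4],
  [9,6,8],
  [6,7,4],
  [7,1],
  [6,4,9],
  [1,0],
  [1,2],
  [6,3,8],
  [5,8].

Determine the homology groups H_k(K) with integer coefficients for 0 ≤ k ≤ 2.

Take the total order 0 < 1 < 2 < 3 < 4 < 5 < 6 < 7 < 8 < 9 on the vertex set. Then K (dimension 2) consists of the simplices:

  0-simplices (10): [0], [1], [2], [3], [4], [5], [6], [7], [8], [9]
  1-simplices (18): [0,1], [0,4], [0,8], [1,2], [1,5], [1,7], [2,8], [3,6], [3,8], [4,5], [4,6], [4,7], [4,9], [5,8], [6,7], [6,8], [6,9], [8,9]
  2-simplices (4): [3,6,8], [4,6,7], [4,6,9], [6,8,9]

giving chain groups C_0 ≅ Z^10, C_1 ≅ Z^18, C_2 ≅ Z^4.

∂_1: C_1 → C_0 maps an edge to its endpoints' difference, ∂[p,q] = q − p. For instance
  ∂[6,8] = [8] − [6].
This gives a 10×18 integer matrix of rank 9; reducing to Smith normal form yields diagonal entries (1,1,1,1,1,1,1,1,1).

∂_2: C_2 → C_1 acts by ∂[p,q,r] = [q,r] − [p,r] + [p,q]. For instance
  ∂[6,8,9] = [8,9] − [6,9] + [6,8],
  ∂[4,6,7] = [6,7] − [4,7] + [4,6].
As a 18×4 matrix over Z this has rank 4, with invariant factors (1,1,1,1).

From H_k ≅ ker(∂_k) / im(∂_{k+1}) we obtain:

  H_0: rank C_0 − rank ∂_1 = 10 − 9 = 1, and the invariant factors of ∂_1 are all 1, so H_0 = Z.
  H_1: rank ker ∂_1 − rank ∂_2 = (18 − 9) − 4 = 5, and the invariant factors of ∂_2 are all 1, so H_1 = Z^5.
  H_2: rank ker ∂_2 − rank ∂_3 = (4 − 4) − 0 = 0, and there is no ∂_3, so H_2 = 0.

As a check, the Euler characteristic is 10 − 18 + 4 = -4, which agrees with 1 − 5 + 0 = -4.

H_0 ≅ Z,  H_1 ≅ Z^5,  H_2 = 0.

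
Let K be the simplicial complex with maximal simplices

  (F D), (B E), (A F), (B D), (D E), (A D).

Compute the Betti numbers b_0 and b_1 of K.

Order the vertices as A < B < D < E < F. Listing each simplex with vertices in this order, K has dimension 1 with simplices:

  0-simplices (5): A, B, D, E, F
  1-simplices (6): AD, AF, BD, BE, DE, DF

giving chain groups C_0 ≅ Z^5, C_1 ≅ Z^6.

The boundary map ∂_1: C_1 → C_0 maps an edge to its endpoints' difference, ∂[p,q] = q − p.
The resulting 5×6 matrix has rank 4, and its Smith normal form has invariant factors (1,1,1,1).

From H_k ≅ ker(∂_k) / im(∂_{k+1}) we obtain:

  H_0: rank C_0 − rank ∂_1 = 5 − 4 = 1, and the invariant factors of ∂_1 are all 1, so H_0 = Z.
  H_1: rank ker ∂_1 − rank ∂_2 = (6 − 4) − 0 = 2, and there is no ∂_2, so H_1 = Z^2.

Hence the Betti numbers are b_0 = 1, b_1 = 2.

b_0 = 1, b_1 = 2.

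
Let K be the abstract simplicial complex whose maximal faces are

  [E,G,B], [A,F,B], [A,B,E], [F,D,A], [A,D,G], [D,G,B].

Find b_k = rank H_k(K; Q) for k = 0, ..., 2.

Fix the vertex order A < B < D < E < F < G and write every simplex with vertices in increasing order. Then dim K = 2 and the simplices of K are:

  0-simplices (6): A, B, D, E, F, G
  1-simplices (12): AB, AD, AE, AF, AG, BD, BE, BF, BG, DF, DG, EG
  2-simplices (6): ABE, ABF, ADF, ADG, BDG, BEG

so the chain groups are C_0 ≅ Z^6, C_1 ≅ Z^12, C_2 ≅ Z^6.

The boundary map ∂_1: C_1 → C_0 sends each edge [p,q] (with p < q) to q − p.
As a 6×12 matrix over Z this has rank 5, with invariant factors (1,1,1,1,1).

∂_2: C_2 → C_1 maps a triangle to the signed sum of its edges. For instance
  ∂ADG = DG − AG + AD,
  ∂ABE = BE − AE + AB.
The 12×6 boundary matrix has rank 6 and Smith normal form diag(1,1,1,1,1,1).

Now H_k = ker ∂_k / im ∂_{k+1}, so:

  H_0: rank C_0 − rank ∂_1 = 6 − 5 = 1, and the invariant factors of ∂_1 are all 1, so H_0 ≅ Z.
  H_1: rank ker ∂_1 − rank ∂_2 = (12 − 5) − 6 = 1, and the invariant factors of ∂_2 are all 1, so H_1 ≅ Z.
  H_2: rank ker ∂_2 − rank ∂_3 = (6 − 6) − 0 = 0, and there is no ∂_3, so H_2 ≅ 0.

As a check, the Euler characteristic is 6 − 12 + 6 = 0, which agrees with 1 − 1 + 0 = 0.
(K is a triangulation of the cylinder S^1 x I.)

Hence the Betti numbers are b_0 = 1, b_1 = 1, b_2 = 0.

b_0 = 1, b_1 = 1, b_2 = 0.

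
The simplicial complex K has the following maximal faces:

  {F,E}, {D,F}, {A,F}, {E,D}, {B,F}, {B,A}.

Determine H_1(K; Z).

H_1 ≅ Z^2.

Order the vertices as A < B < D < E < F. Listing each simplex with vertices in this order, K has dimension 1 with simplices:

  0-simplices (5): A, B, D, E, F
  1-simplices (6): AB, AF, BF, DE, DF, EF

so the chain groups are C_0 ≅ Z^5, C_1 ≅ Z^6.

∂_1: C_1 → C_0 is given by ∂[p,q] = [q] − [p].
This gives a 5×6 integer matrix of rank 4; reducing to Smith normal form yields diagonal entries (1,1,1,1).

Computing H_k = (kernel of ∂_k) / (image of ∂_{k+1}):

  H_1: rank ker ∂_1 − rank ∂_2 = (6 − 4) − 0 = 2, and there is no ∂_2, so H_1 = Z^2.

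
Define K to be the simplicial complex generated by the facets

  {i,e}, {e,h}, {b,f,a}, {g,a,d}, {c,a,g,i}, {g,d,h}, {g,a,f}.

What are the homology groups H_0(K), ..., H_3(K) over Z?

We work with the vertex ordering a < b < c < d < e < f < g < h < i. The simplices of K, each written with vertices in increasing order, are:

  0-simplices (9): a, b, c, d, e, f, g, h, i
  1-simplices (16): ab, ac, ad, af, ag, ai, bf, cg, ci, dg, dh, eh, ei, fg, gh, gi
  2-simplices (8): abf, acg, aci, adg, afg, agi, cgi, dgh
  3-simplices (1): acgi

giving chain groups C_0 ≅ Z^9, C_1 ≅ Z^16, C_2 ≅ Z^8, C_3 ≅ Z^1.

Boundary ∂_1: C_1 → C_0 sends each edge [p,q] (with p < q) to q − p. For instance
  ∂dh = h − d.
The 9×16 boundary matrix has rank 8 and Smith normal form diag(1,1,1,1,1,1,1,1).

The boundary map ∂_2: C_2 → C_1 sends each 2-simplex [p,q,r] to [q,r] − [p,r] + [p,q]. For instance
  ∂dgh = gh − dh + dg,
  ∂aci = ci − ai + ac.
As a 16×8 matrix over Z this has rank 7, with invariant factors (1,1,1,1,1,1,1).

The boundary map ∂_3: C_3 → C_2 sends each 3-simplex σ to the alternating sum Σ_i (−1)^i (σ with its i-th vertex removed). For instance
  ∂acgi = cgi − agi + aci − acg.
The resulting 8×1 matrix has rank 1, and its Smith normal form has invariant factors (1).

Computing H_k = (kernel of ∂_k) / (image of ∂_{k+1}):

  H_0: rank C_0 − rank ∂_1 = 9 − 8 = 1, and the invariant factors of ∂_1 are all 1, so H_0 = Z.
  H_1: rank ker ∂_1 − rank ∂_2 = (16 − 8) − 7 = 1, and the invariant factors of ∂_2 are all 1, so H_1 = Z.
  H_2: rank ker ∂_2 − rank ∂_3 = (8 − 7) − 1 = 0, and the invariant factors of ∂_3 are all 1, so H_2 = 0.
  H_3: rank ker ∂_3 − rank ∂_4 = (1 − 1) − 0 = 0, and there is no ∂_4, so H_3 = 0.

H_0 = Z,  H_1 = Z,  H_2 = 0,  H_3 = 0.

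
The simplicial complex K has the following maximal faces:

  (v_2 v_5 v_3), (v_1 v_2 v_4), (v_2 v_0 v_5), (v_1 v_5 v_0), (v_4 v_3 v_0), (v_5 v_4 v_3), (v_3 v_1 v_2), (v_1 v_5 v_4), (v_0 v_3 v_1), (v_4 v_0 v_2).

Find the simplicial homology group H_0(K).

Take the total order v_0 < v_1 < v_2 < v_3 < v_4 < v_5 on the vertex set. Then K (dimension 2) consists of the simplices:

  0-simplices (6): [v_0], [v_1], [v_2], [v_3], [v_4], [v_5]
  1-simplices (15): (15 of them)
  2-simplices (10): [v_0,v_1,v_3], [v_0,v_1,v_5], [v_0,v_2,v_4], [v_0,v_2,v_5], [v_0,v_3,v_4], [v_1,v_2,v_3], [v_1,v_2,v_4], [v_1,v_4,v_5], [v_2,v_3,v_5], [v_3,v_4,v_5]

so the chain groups are C_0 ≅ Z^6, C_1 ≅ Z^15, C_2 ≅ Z^10.

Boundary ∂_1: C_1 → C_0 maps an edge to its endpoints' difference, ∂[p,q] = q − p. For instance
  ∂[v_0,v_3] = [v_3] − [v_0].
The resulting 6×15 matrix has rank 5, and its Smith normal form has invariant factors (1,1,1,1,1).

Boundary ∂_2: C_2 → C_1 maps a triangle to the signed sum of its edges. For instance
  ∂[v_2,v_3,v_5] = [v_3,v_5] − [v_2,v_5] + [v_2,v_3],
  ∂[v_0,v_1,v_3] = [v_1,v_3] − [v_0,v_3] + [v_0,v_1].
As a 15×10 matrix over Z this has rank 10, with invariant factors (1,1,1,1,1,1,1,1,1,2).

From H_k ≅ ker(∂_k) / im(∂_{k+1}) we obtain:

  H_0: rank C_0 − rank ∂_1 = 6 − 5 = 1, and the invariant factors of ∂_1 are all 1, so H_0 = Z.

(K is a triangulation of the real projective plane RP^2.)

H_0 ≅ Z.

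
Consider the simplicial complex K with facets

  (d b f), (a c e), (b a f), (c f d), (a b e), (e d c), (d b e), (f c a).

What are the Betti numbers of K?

b_0 = 1, b_1 = 0, b_2 = 1.

Take the total order a < b < c < d < e < f on the vertex set. Then K (dimension 2) consists of the simplices:

  0-simplices (6): a, b, c, d, e, f
  1-simplices (12): ab, ac, ae, af, bd, be, bf, cd, ce, cf, de, df
  2-simplices (8): abe, abf, ace, acf, bde, bdf, cde, cdf

so the chain groups are C_0 ≅ Z^6, C_1 ≅ Z^12, C_2 ≅ Z^8.

∂_1: C_1 → C_0 maps an edge to its endpoints' difference, ∂[p,q] = q − p. For instance
  ∂cf = f − c.
The resulting 6×12 matrix has rank 5, and its Smith normal form has invariant factors (1,1,1,1,1).

The boundary map ∂_2: C_2 → C_1 sends each 2-simplex [p,q,r] to [q,r] − [p,r] + [p,q]. For instance
  ∂cde = de − ce + cd,
  ∂acf = cf − af + ac.
As a 12×8 matrix over Z this has rank 7, with invariant factors (1,1,1,1,1,1,1).

Computing H_k = (kernel of ∂_k) / (image of ∂_{k+1}):

  H_0: rank C_0 − rank ∂_1 = 6 − 5 = 1, and the invariant factors of ∂_1 are all 1, so H_0 ≅ Z.
  H_1: rank ker ∂_1 − rank ∂_2 = (12 − 5) − 7 = 0, and the invariant factors of ∂_2 are all 1, so H_1 ≅ 0.
  H_2: rank ker ∂_2 − rank ∂_3 = (8 − 7) − 0 = 1, and there is no ∂_3, so H_2 ≅ Z.

As a check, the Euler characteristic is 6 − 12 + 8 = 2, which agrees with 1 − 0 + 1 = 2.

Hence the Betti numbers are b_0 = 1, b_1 = 0, b_2 = 1.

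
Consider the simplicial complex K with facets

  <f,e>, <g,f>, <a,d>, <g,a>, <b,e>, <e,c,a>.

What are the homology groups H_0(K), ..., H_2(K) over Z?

H_0 ≅ Z,  H_1 ≅ Z,  H_2 = 0.

Order the vertices as a < b < c < d < e < f < g. Listing each simplex with vertices in this order, K has dimension 2 with simplices:

  0-simplices (7): a, b, c, d, e, f, g
  1-simplices (8): ac, ad, ae, ag, be, ce, ef, fg
  2-simplices (1): ace

so the chain groups are C_0 ≅ Z^7, C_1 ≅ Z^8, C_2 ≅ Z^1.

Boundary ∂_1: C_1 → C_0 maps an edge to its endpoints' difference, ∂[p,q] = q − p.
The resulting 7×8 matrix has rank 6, and its Smith normal form has invariant factors (1,1,1,1,1,1).

Boundary ∂_2: C_2 → C_1 sends each 2-simplex [p,q,r] to [q,r] − [p,r] + [p,q]. For instance
  ∂ace = ce − ae + ac.
The 8×1 boundary matrix has rank 1 and Smith normal form diag(1).

From H_k ≅ ker(∂_k) / im(∂_{k+1}) we obtain:

  H_0: rank C_0 − rank ∂_1 = 7 − 6 = 1, and the invariant factors of ∂_1 are all 1, so H_0 = Z.
  H_1: rank ker ∂_1 − rank ∂_2 = (8 − 6) − 1 = 1, and the invariant factors of ∂_2 are all 1, so H_1 = Z.
  H_2: rank ker ∂_2 − rank ∂_3 = (1 − 1) − 0 = 0, and there is no ∂_3, so H_2 = 0.

As a check, the Euler characteristic is 7 − 8 + 1 = 0, which agrees with 1 − 1 + 0 = 0.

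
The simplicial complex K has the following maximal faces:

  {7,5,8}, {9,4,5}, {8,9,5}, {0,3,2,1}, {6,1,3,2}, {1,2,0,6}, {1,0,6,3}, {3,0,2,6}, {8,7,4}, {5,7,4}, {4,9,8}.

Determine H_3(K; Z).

H_3 ≅ Z.

Take the total order 0 < 1 < 2 < 3 < 4 < 5 < 6 < 7 < 8 < 9 on the vertex set. Then K (dimension 3) consists of the simplices:

  0-simplices (10): [0], [1], [2], [3], [4], [5], [6], [7], [8], [9]
  1-simplices (19): [0,1], [0,2], [0,3], [0,6], [1,2], [1,3], [1,6], [2,3], [2,6], [3,6], [4,5], [4,7], [4,8], [4,9], [5,7], [5,8], [5,9], [7,8], [8,9]
  2-simplices (16): [0,1,2], [0,1,3], [0,1,6], [0,2,3], [0,2,6], [0,3,6], [1,2,3], [1,2,6], [1,3,6], [2,3,6], [4,5,7], [4,5,9], [4,7,8], [4,8,9], [5,7,8], [5,8,9]
  3-simplices (5): [0,1,2,3], [0,1,2,6], [0,1,3,6], [0,2,3,6], [1,2,3,6]

giving chain groups C_0 ≅ Z^10, C_1 ≅ Z^19, C_2 ≅ Z^16, C_3 ≅ Z^5.

∂_1: C_1 → C_0 sends each edge [p,q] (with p < q) to q − p. For instance
  ∂[0,2] = [2] − [0].
This gives a 10×19 integer matrix of rank 8; reducing to Smith normal form yields diagonal entries (1,1,1,1,1,1,1,1).

The boundary map ∂_2: C_2 → C_1 maps a triangle to the signed sum of its edges. For instance
  ∂[5,8,9] = [8,9] − [5,9] + [5,8],
  ∂[4,5,7] = [5,7] − [4,7] + [4,5].
The 19×16 boundary matrix has rank 11 and Smith normal form diag(1,1,1,1,1,1,1,1,1,1,1).

∂_3: C_3 → C_2 sends each 3-simplex σ to the alternating sum Σ_i (−1)^i (σ with its i-th vertex removed). For instance
  ∂[0,1,2,3] = [1,2,3] − [0,2,3] + [0,1,3] − [0,1,2],
  ∂[0,1,3,6] = [1,3,6] − [0,3,6] + [0,1,6] − [0,1,3].
The resulting 16×5 matrix has rank 4, and its Smith normal form has invariant factors (1,1,1,1).

Computing H_k = (kernel of ∂_k) / (image of ∂_{k+1}):

  H_3: rank ker ∂_3 − rank ∂_4 = (5 − 4) − 0 = 1, and there is no ∂_4, so H_3 ≅ Z.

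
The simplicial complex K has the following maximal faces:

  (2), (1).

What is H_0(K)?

We work with the vertex ordering 1 < 2. The simplices of K, each written with vertices in increasing order, are:

  0-simplices (2): [1], [2]

Hence C_0 ≅ Z^2.

Now H_k = ker ∂_k / im ∂_{k+1}, so:

  H_0: rank C_0 − rank ∂_1 = 2 − 0 = 2, and there is no ∂_1, so H_0 = Z^2.

(K is a triangulation of a set of 2 points.)

H_0 = Z^2.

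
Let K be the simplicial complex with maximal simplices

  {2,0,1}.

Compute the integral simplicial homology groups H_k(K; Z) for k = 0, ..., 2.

H_0 ≅ Z,  H_1 = 0,  H_2 = 0.

We work with the vertex ordering 0 < 1 < 2. The simplices of K, each written with vertices in increasing order, are:

  0-simplices (3): [0], [1], [2]
  1-simplices (3): [0,1], [0,2], [1,2]
  2-simplices (1): [0,1,2]

so the chain groups are C_0 ≅ Z^3, C_1 ≅ Z^3, C_2 ≅ Z^1.

∂_1: C_1 → C_0 maps an edge to its endpoints' difference, ∂[p,q] = q − p. For instance
  ∂[1,2] = [2] − [1].
This gives a 3×3 integer matrix of rank 2; reducing to Smith normal form yields diagonal entries (1,1).

Boundary ∂_2: C_2 → C_1 maps a triangle to the signed sum of its edges. For instance
  ∂[0,1,2] = [1,2] − [0,2] + [0,1].
This gives a 3×1 integer matrix of rank 1; reducing to Smith normal form yields diagonal entries (1).

Reading off H_k = ker ∂_k / im ∂_{k+1}:

  H_0: rank C_0 − rank ∂_1 = 3 − 2 = 1, and the invariant factors of ∂_1 are all 1, so H_0 ≅ Z.
  H_1: rank ker ∂_1 − rank ∂_2 = (3 − 2) − 1 = 0, and the invariant factors of ∂_2 are all 1, so H_1 ≅ 0.
  H_2: rank ker ∂_2 − rank ∂_3 = (1 − 1) − 0 = 0, and there is no ∂_3, so H_2 ≅ 0.

As a check, the Euler characteristic is 3 − 3 + 1 = 1, which agrees with 1 − 0 + 0 = 1.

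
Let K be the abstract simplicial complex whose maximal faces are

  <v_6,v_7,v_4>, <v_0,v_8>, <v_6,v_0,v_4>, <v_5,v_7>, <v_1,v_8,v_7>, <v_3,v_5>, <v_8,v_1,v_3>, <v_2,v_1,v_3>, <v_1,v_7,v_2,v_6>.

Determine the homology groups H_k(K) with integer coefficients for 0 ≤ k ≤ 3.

H_0 ≅ Z,  H_1 ≅ Z^2,  H_2 = 0,  H_3 = 0.

Fix the vertex order v_0 < v_1 < v_2 < v_3 < v_4 < v_5 < v_6 < v_7 < v_8 and write every simplex with vertices in increasing order. Then dim K = 3 and the simplices of K are:

  0-simplices (9): [v_0], [v_1], [v_2], [v_3], [v_4], [v_5], [v_6], [v_7], [v_8]
  1-simplices (18): (18 of them)
  2-simplices (9): [v_0,v_4,v_6], [v_1,v_2,v_3], [v_1,v_2,v_6], [v_1,v_2,v_7], [v_1,v_3,v_8], [v_1,v_6,v_7], [v_1,v_7,v_8], [v_2,v_6,v_7], [v_4,v_6,v_7]
  3-simplices (1): [v_1,v_2,v_6,v_7]

Hence C_0 ≅ Z^9, C_1 ≅ Z^18, C_2 ≅ Z^9, C_3 ≅ Z^1.

∂_1: C_1 → C_0 is given by ∂[p,q] = [q] − [p].
The 9×18 boundary matrix has rank 8 and Smith normal form diag(1,1,1,1,1,1,1,1).

The boundary map ∂_2: C_2 → C_1 acts by ∂[p,q,r] = [q,r] − [p,r] + [p,q]. For instance
  ∂[v_2,v_6,v_7] = [v_6,v_7] − [v_2,v_7] + [v_2,v_6],
  ∂[v_1,v_2,v_3] = [v_2,v_3] − [v_1,v_3] + [v_1,v_2].
This gives a 18×9 integer matrix of rank 8; reducing to Smith normal form yields diagonal entries (1,1,1,1,1,1,1,1).

The boundary map ∂_3: C_3 → C_2 sends each 3-simplex σ to the alternating sum Σ_i (−1)^i (σ with its i-th vertex removed). For instance
  ∂[v_1,v_2,v_6,v_7] = [v_2,v_6,v_7] − [v_1,v_6,v_7] + [v_1,v_2,v_7] − [v_1,v_2,v_6].
As a 9×1 matrix over Z this has rank 1, with invariant factors (1).

Now H_k = ker ∂_k / im ∂_{k+1}, so:

  H_0: rank C_0 − rank ∂_1 = 9 − 8 = 1, and the invariant factors of ∂_1 are all 1, so H_0 = Z.
  H_1: rank ker ∂_1 − rank ∂_2 = (18 − 8) − 8 = 2, and the invariant factors of ∂_2 are all 1, so H_1 = Z^2.
  H_2: rank ker ∂_2 − rank ∂_3 = (9 − 8) − 1 = 0, and the invariant factors of ∂_3 are all 1, so H_2 = 0.
  H_3: rank ker ∂_3 − rank ∂_4 = (1 − 1) − 0 = 0, and there is no ∂_4, so H_3 = 0.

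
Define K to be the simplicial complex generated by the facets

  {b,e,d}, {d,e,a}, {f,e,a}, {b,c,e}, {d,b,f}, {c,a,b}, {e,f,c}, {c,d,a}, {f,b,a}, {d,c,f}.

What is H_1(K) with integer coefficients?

H_1 = Z/2.

We work with the vertex ordering a < b < c < d < e < f. The simplices of K, each written with vertices in increasing order, are:

  0-simplices (6): a, b, c, d, e, f
  1-simplices (15): ab, ac, ad, ae, af, bc, bd, be, bf, cd, ce, cf, de, df, ef
  2-simplices (10): abc, abf, acd, ade, aef, bce, bde, bdf, cdf, cef

so the chain groups are C_0 ≅ Z^6, C_1 ≅ Z^15, C_2 ≅ Z^10.

Boundary ∂_1: C_1 → C_0 is given by ∂[p,q] = [q] − [p].
The 6×15 boundary matrix has rank 5 and Smith normal form diag(1,1,1,1,1).

The boundary map ∂_2: C_2 → C_1 acts by ∂[p,q,r] = [q,r] − [p,r] + [p,q]. For instance
  ∂bde = de − be + bd,
  ∂bdf = df − bf + bd.
The resulting 15×10 matrix has rank 10, and its Smith normal form has invariant factors (1,1,1,1,1,1,1,1,1,2).

Reading off H_k = ker ∂_k / im ∂_{k+1}:

  H_1: rank ker ∂_1 − rank ∂_2 = (15 − 5) − 10 = 0, and ∂_2 has invariant factor 2 > 1, so H_1 = Z/2.

(K is a triangulation of the real projective plane RP^2.)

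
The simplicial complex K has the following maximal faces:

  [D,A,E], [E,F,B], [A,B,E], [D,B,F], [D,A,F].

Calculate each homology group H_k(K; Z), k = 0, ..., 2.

Order the vertices as A < B < D < E < F. Listing each simplex with vertices in this order, K has dimension 2 with simplices:

  0-simplices (5): A, B, D, E, F
  1-simplices (10): AB, AD, AE, AF, BD, BE, BF, DE, DF, EF
  2-simplices (5): ABE, ADE, ADF, BDF, BEF

Hence C_0 ≅ Z^5, C_1 ≅ Z^10, C_2 ≅ Z^5.

∂_1: C_1 → C_0 is given by ∂[p,q] = [q] − [p]. For instance
  ∂DF = F − D.
The resulting 5×10 matrix has rank 4, and its Smith normal form has invariant factors (1,1,1,1).

Boundary ∂_2: C_2 → C_1 maps a triangle to the signed sum of its edges. For instance
  ∂ADF = DF − AF + AD,
  ∂BDF = DF − BF + BD.
The 10×5 boundary matrix has rank 5 and Smith normal form diag(1,1,1,1,1).

Reading off H_k = ker ∂_k / im ∂_{k+1}:

  H_0: rank C_0 − rank ∂_1 = 5 − 4 = 1, and the invariant factors of ∂_1 are all 1, so H_0 ≅ Z.
  H_1: rank ker ∂_1 − rank ∂_2 = (10 − 4) − 5 = 1, and the invariant factors of ∂_2 are all 1, so H_1 ≅ Z.
  H_2: rank ker ∂_2 − rank ∂_3 = (5 − 5) − 0 = 0, and there is no ∂_3, so H_2 ≅ 0.

H_0 ≅ Z,  H_1 ≅ Z,  H_2 = 0.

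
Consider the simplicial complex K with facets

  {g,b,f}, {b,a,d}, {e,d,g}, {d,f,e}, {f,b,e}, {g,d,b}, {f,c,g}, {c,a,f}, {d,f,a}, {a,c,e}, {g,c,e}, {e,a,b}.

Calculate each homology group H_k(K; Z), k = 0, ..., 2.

Order the vertices as a < b < c < d < e < f < g. Listing each simplex with vertices in this order, K has dimension 2 with simplices:

  0-simplices (7): a, b, c, d, e, f, g
  1-simplices (18): ab, ac, ad, ae, af, bd, be, bf, bg, ce, cf, cg, de, df, dg, ef, eg, fg
  2-simplices (12): abd, abe, ace, acf, adf, bdg, bef, bfg, ceg, cfg, def, deg

giving chain groups C_0 ≅ Z^7, C_1 ≅ Z^18, C_2 ≅ Z^12.

∂_1: C_1 → C_0 sends each edge [p,q] (with p < q) to q − p. For instance
  ∂df = f − d.
The resulting 7×18 matrix has rank 6, and its Smith normal form has invariant factors (1,1,1,1,1,1).

∂_2: C_2 → C_1 sends each 2-simplex [p,q,r] to [q,r] − [p,r] + [p,q]. For instance
  ∂bef = ef − bf + be,
  ∂adf = df − af + ad.
The resulting 18×12 matrix has rank 12, and its Smith normal form has invariant factors (1,1,1,1,1,1,1,1,1,1,1,2).

Now H_k = ker ∂_k / im ∂_{k+1}, so:

  H_0: rank C_0 − rank ∂_1 = 7 − 6 = 1, and the invariant factors of ∂_1 are all 1, so H_0 ≅ Z.
  H_1: rank ker ∂_1 − rank ∂_2 = (18 − 6) − 12 = 0, and ∂_2 has invariant factor 2 > 1, so H_1 ≅ Z/2.
  H_2: rank ker ∂_2 − rank ∂_3 = (12 − 12) − 0 = 0, and there is no ∂_3, so H_2 ≅ 0.

H_0 ≅ Z,  H_1 ≅ Z/2,  H_2 = 0.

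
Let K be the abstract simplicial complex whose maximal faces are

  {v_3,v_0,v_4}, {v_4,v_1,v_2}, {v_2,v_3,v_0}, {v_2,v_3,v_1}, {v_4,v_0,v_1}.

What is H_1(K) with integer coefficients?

Take the total order v_0 < v_1 < v_2 < v_3 < v_4 on the vertex set. Then K (dimension 2) consists of the simplices:

  0-simplices (5): [v_0], [v_1], [v_2], [v_3], [v_4]
  1-simplices (10): [v_0,v_1], [v_0,v_2], [v_0,v_3], [v_0,v_4], [v_1,v_2], [v_1,v_3], [v_1,v_4], [v_2,v_3], [v_2,v_4], [v_3,v_4]
  2-simplices (5): [v_0,v_1,v_4], [v_0,v_2,v_3], [v_0,v_3,v_4], [v_1,v_2,v_3], [v_1,v_2,v_4]

giving chain groups C_0 ≅ Z^5, C_1 ≅ Z^10, C_2 ≅ Z^5.

Boundary ∂_1: C_1 → C_0 sends each edge [p,q] (with p < q) to q − p.
This gives a 5×10 integer matrix of rank 4; reducing to Smith normal form yields diagonal entries (1,1,1,1).

The boundary map ∂_2: C_2 → C_1 acts by ∂[p,q,r] = [q,r] − [p,r] + [p,q]. For instance
  ∂[v_1,v_2,v_3] = [v_2,v_3] − [v_1,v_3] + [v_1,v_2],
  ∂[v_0,v_2,v_3] = [v_2,v_3] − [v_0,v_3] + [v_0,v_2].
This gives a 10×5 integer matrix of rank 5; reducing to Smith normal form yields diagonal entries (1,1,1,1,1).

Computing H_k = (kernel of ∂_k) / (image of ∂_{k+1}):

  H_1: rank ker ∂_1 − rank ∂_2 = (10 − 4) − 5 = 1, and the invariant factors of ∂_2 are all 1, so H_1 ≅ Z.

H_1 ≅ Z.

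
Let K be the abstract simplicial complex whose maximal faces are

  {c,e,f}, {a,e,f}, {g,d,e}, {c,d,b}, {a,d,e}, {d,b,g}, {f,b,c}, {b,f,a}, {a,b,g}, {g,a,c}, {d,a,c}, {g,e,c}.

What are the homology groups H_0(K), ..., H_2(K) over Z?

Order the vertices as a < b < c < d < e < f < g. Listing each simplex with vertices in this order, K has dimension 2 with simplices:

  0-simplices (7): a, b, c, d, e, f, g
  1-simplices (18): ab, ac, ad, ae, af, ag, bc, bd, bf, bg, cd, ce, cf, cg, de, dg, ef, eg
  2-simplices (12): abf, abg, acd, acg, ade, aef, bcd, bcf, bdg, cef, ceg, deg

Hence C_0 ≅ Z^7, C_1 ≅ Z^18, C_2 ≅ Z^12.

Boundary ∂_1: C_1 → C_0 sends each edge [p,q] (with p < q) to q − p.
The 7×18 boundary matrix has rank 6 and Smith normal form diag(1,1,1,1,1,1).

The boundary map ∂_2: C_2 → C_1 sends each 2-simplex [p,q,r] to [q,r] − [p,r] + [p,q]. For instance
  ∂aef = ef − af + ae,
  ∂bdg = dg − bg + bd.
As a 18×12 matrix over Z this has rank 12, with invariant factors (1,1,1,1,1,1,1,1,1,1,1,2).

Computing H_k = (kernel of ∂_k) / (image of ∂_{k+1}):

  H_0: rank C_0 − rank ∂_1 = 7 − 6 = 1, and the invariant factors of ∂_1 are all 1, so H_0 ≅ Z.
  H_1: rank ker ∂_1 − rank ∂_2 = (18 − 6) − 12 = 0, and ∂_2 has invariant factor 2 > 1, so H_1 ≅ Z/2.
  H_2: rank ker ∂_2 − rank ∂_3 = (12 − 12) − 0 = 0, and there is no ∂_3, so H_2 ≅ 0.

As a check, the Euler characteristic is 7 − 18 + 12 = 1, which agrees with 1 − 0 + 0 = 1.

H_0 = Z,  H_1 = Z/2,  H_2 = 0.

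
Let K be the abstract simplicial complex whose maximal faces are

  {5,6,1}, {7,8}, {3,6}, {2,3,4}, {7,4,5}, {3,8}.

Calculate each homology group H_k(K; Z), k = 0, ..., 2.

H_0 ≅ Z,  H_1 ≅ Z^2,  H_2 = 0.

Fix the vertex order 1 < 2 < 3 < 4 < 5 < 6 < 7 < 8 and write every simplex with vertices in increasing order. Then dim K = 2 and the simplices of K are:

  0-simplices (8): [1], [2], [3], [4], [5], [6], [7], [8]
  1-simplices (12): [1,5], [1,6], [2,3], [2,4], [3,4], [3,6], [3,8], [4,5], [4,7], [5,6], [5,7], [7,8]
  2-simplices (3): [1,5,6], [2,3,4], [4,5,7]

Hence C_0 ≅ Z^8, C_1 ≅ Z^12, C_2 ≅ Z^3.

Boundary ∂_1: C_1 → C_0 maps an edge to its endpoints' difference, ∂[p,q] = q − p. For instance
  ∂[7,8] = [8] − [7].
This gives a 8×12 integer matrix of rank 7; reducing to Smith normal form yields diagonal entries (1,1,1,1,1,1,1).

∂_2: C_2 → C_1 acts by ∂[p,q,r] = [q,r] − [p,r] + [p,q]. For instance
  ∂[1,5,6] = [5,6] − [1,6] + [1,5],
  ∂[4,5,7] = [5,7] − [4,7] + [4,5].
The 12×3 boundary matrix has rank 3 and Smith normal form diag(1,1,1).

Reading off H_k = ker ∂_k / im ∂_{k+1}:

  H_0: rank C_0 − rank ∂_1 = 8 − 7 = 1, and the invariant factors of ∂_1 are all 1, so H_0 ≅ Z.
  H_1: rank ker ∂_1 − rank ∂_2 = (12 − 7) − 3 = 2, and the invariant factors of ∂_2 are all 1, so H_1 ≅ Z^2.
  H_2: rank ker ∂_2 − rank ∂_3 = (3 − 3) − 0 = 0, and there is no ∂_3, so H_2 ≅ 0.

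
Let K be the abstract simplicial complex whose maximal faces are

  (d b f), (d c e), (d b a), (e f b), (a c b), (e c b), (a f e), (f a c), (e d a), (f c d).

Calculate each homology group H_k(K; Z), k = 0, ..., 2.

Order the vertices as a < b < c < d < e < f. Listing each simplex with vertices in this order, K has dimension 2 with simplices:

  0-simplices (6): a, b, c, d, e, f
  1-simplices (15): ab, ac, ad, ae, af, bc, bd, be, bf, cd, ce, cf, de, df, ef
  2-simplices (10): abc, abd, acf, ade, aef, bce, bdf, bef, cde, cdf

giving chain groups C_0 ≅ Z^6, C_1 ≅ Z^15, C_2 ≅ Z^10.

Boundary ∂_1: C_1 → C_0 is given by ∂[p,q] = [q] − [p]. For instance
  ∂bd = d − b.
This gives a 6×15 integer matrix of rank 5; reducing to Smith normal form yields diagonal entries (1,1,1,1,1).

Boundary ∂_2: C_2 → C_1 acts by ∂[p,q,r] = [q,r] − [p,r] + [p,q]. For instance
  ∂bef = ef − bf + be,
  ∂cde = de − ce + cd.
As a 15×10 matrix over Z this has rank 10, with invariant factors (1,1,1,1,1,1,1,1,1,2).

Computing H_k = (kernel of ∂_k) / (image of ∂_{k+1}):

  H_0: rank C_0 − rank ∂_1 = 6 − 5 = 1, and the invariant factors of ∂_1 are all 1, so H_0 = Z.
  H_1: rank ker ∂_1 − rank ∂_2 = (15 − 5) − 10 = 0, and ∂_2 has invariant factor 2 > 1, so H_1 = Z/2.
  H_2: rank ker ∂_2 − rank ∂_3 = (10 − 10) − 0 = 0, and there is no ∂_3, so H_2 = 0.

As a check, the Euler characteristic is 6 − 15 + 10 = 1, which agrees with 1 − 0 + 0 = 1.

H_0 ≅ Z,  H_1 ≅ Z/2,  H_2 = 0.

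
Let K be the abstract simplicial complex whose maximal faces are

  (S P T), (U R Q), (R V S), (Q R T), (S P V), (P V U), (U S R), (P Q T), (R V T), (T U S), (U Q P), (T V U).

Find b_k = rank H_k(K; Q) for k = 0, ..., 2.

Fix the vertex order P < Q < R < S < T < U < V and write every simplex with vertices in increasing order. Then dim K = 2 and the simplices of K are:

  0-simplices (7): P, Q, R, S, T, U, V
  1-simplices (18): PQ, PS, PT, PU, PV, QR, QT, QU, RS, RT, RU, RV, ST, SU, SV, TU, TV, UV
  2-simplices (12): PQT, PQU, PST, PSV, PUV, QRT, QRU, RSU, RSV, RTV, STU, TUV

so the chain groups are C_0 ≅ Z^7, C_1 ≅ Z^18, C_2 ≅ Z^12.

∂_1: C_1 → C_0 sends each edge [p,q] (with p < q) to q − p. For instance
  ∂TV = V − T.
This gives a 7×18 integer matrix of rank 6; reducing to Smith normal form yields diagonal entries (1,1,1,1,1,1).

The boundary map ∂_2: C_2 → C_1 sends each 2-simplex [p,q,r] to [q,r] − [p,r] + [p,q]. For instance
  ∂QRU = RU − QU + QR,
  ∂PQT = QT − PT + PQ.
The resulting 18×12 matrix has rank 12, and its Smith normal form has invariant factors (1,1,1,1,1,1,1,1,1,1,1,2).

Reading off H_k = ker ∂_k / im ∂_{k+1}:

  H_0: rank C_0 − rank ∂_1 = 7 − 6 = 1, and the invariant factors of ∂_1 are all 1, so H_0 = Z.
  H_1: rank ker ∂_1 − rank ∂_2 = (18 − 6) − 12 = 0, and ∂_2 has invariant factor 2 > 1, so H_1 = Z_2.
  H_2: rank ker ∂_2 − rank ∂_3 = (12 − 12) − 0 = 0, and there is no ∂_3, so H_2 = 0.

Hence the Betti numbers are b_0 = 1, b_1 = 0, b_2 = 0.

b_0 = 1, b_1 = 0, b_2 = 0.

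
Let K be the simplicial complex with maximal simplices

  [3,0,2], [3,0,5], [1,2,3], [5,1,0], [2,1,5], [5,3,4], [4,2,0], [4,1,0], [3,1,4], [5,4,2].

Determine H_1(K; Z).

Fix the vertex order 0 < 1 < 2 < 3 < 4 < 5 and write every simplex with vertices in increasing order. Then dim K = 2 and the simplices of K are:

  0-simplices (6): [0], [1], [2], [3], [4], [5]
  1-simplices (15): [0,1], [0,2], [0,3], [0,4], [0,5], [1,2], [1,3], [1,4], [1,5], [2,3], [2,4], [2,5], [3,4], [3,5], [4,5]
  2-simplices (10): [0,1,4], [0,1,5], [0,2,3], [0,2,4], [0,3,5], [1,2,3], [1,2,5], [1,3,4], [2,4,5], [3,4,5]

giving chain groups C_0 ≅ Z^6, C_1 ≅ Z^15, C_2 ≅ Z^10.

Boundary ∂_1: C_1 → C_0 sends each edge [p,q] (with p < q) to q − p. For instance
  ∂[0,3] = [3] − [0].
The 6×15 boundary matrix has rank 5 and Smith normal form diag(1,1,1,1,1).

The boundary map ∂_2: C_2 → C_1 sends each 2-simplex [p,q,r] to [q,r] − [p,r] + [p,q]. For instance
  ∂[1,2,3] = [2,3] − [1,3] + [1,2],
  ∂[0,2,4] = [2,4] − [0,4] + [0,2].
This gives a 15×10 integer matrix of rank 10; reducing to Smith normal form yields diagonal entries (1,1,1,1,1,1,1,1,1,2).

Reading off H_k = ker ∂_k / im ∂_{k+1}:

  H_1: rank ker ∂_1 − rank ∂_2 = (15 − 5) − 10 = 0, and ∂_2 has invariant factor 2 > 1, so H_1 = Z/2.

H_1 = Z/2.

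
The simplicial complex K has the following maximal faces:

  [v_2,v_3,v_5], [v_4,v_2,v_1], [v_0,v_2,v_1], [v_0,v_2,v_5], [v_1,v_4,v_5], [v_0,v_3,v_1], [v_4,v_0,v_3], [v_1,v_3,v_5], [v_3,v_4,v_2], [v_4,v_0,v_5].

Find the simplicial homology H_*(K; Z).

Fix the vertex order v_0 < v_1 < v_2 < v_3 < v_4 < v_5 and write every simplex with vertices in increasing order. Then dim K = 2 and the simplices of K are:

  0-simplices (6): [v_0], [v_1], [v_2], [v_3], [v_4], [v_5]
  1-simplices (15): (15 of them)
  2-simplices (10): [v_0,v_1,v_2], [v_0,v_1,v_3], [v_0,v_2,v_5], [v_0,v_3,v_4], [v_0,v_4,v_5], [v_1,v_2,v_4], [v_1,v_3,v_5], [v_1,v_4,v_5], [v_2,v_3,v_4], [v_2,v_3,v_5]

Hence C_0 ≅ Z^6, C_1 ≅ Z^15, C_2 ≅ Z^10.

Boundary ∂_1: C_1 → C_0 is given by ∂[p,q] = [q] − [p].
The resulting 6×15 matrix has rank 5, and its Smith normal form has invariant factors (1,1,1,1,1).

The boundary map ∂_2: C_2 → C_1 acts by ∂[p,q,r] = [q,r] − [p,r] + [p,q]. For instance
  ∂[v_1,v_3,v_5] = [v_3,v_5] − [v_1,v_5] + [v_1,v_3],
  ∂[v_0,v_1,v_2] = [v_1,v_2] − [v_0,v_2] + [v_0,v_1].
This gives a 15×10 integer matrix of rank 10; reducing to Smith normal form yields diagonal entries (1,1,1,1,1,1,1,1,1,2).

From H_k ≅ ker(∂_k) / im(∂_{k+1}) we obtain:

  H_0: rank C_0 − rank ∂_1 = 6 − 5 = 1, and the invariant factors of ∂_1 are all 1, so H_0 ≅ Z.
  H_1: rank ker ∂_1 − rank ∂_2 = (15 − 5) − 10 = 0, and ∂_2 has invariant factor 2 > 1, so H_1 ≅ Z/2.
  H_2: rank ker ∂_2 − rank ∂_3 = (10 − 10) − 0 = 0, and there is no ∂_3, so H_2 ≅ 0.

As a check, the Euler characteristic is 6 − 15 + 10 = 1, which agrees with 1 − 0 + 0 = 1.
(K is a triangulation of the real projective plane RP^2.)

H_0 = Z,  H_1 = Z/2,  H_2 = 0.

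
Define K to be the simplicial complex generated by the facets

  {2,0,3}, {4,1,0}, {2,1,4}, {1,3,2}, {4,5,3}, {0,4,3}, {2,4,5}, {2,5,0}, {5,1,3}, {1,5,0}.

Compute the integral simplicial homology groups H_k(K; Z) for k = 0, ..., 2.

H_0 ≅ Z,  H_1 ≅ Z/2Z,  H_2 = 0.

Fix the vertex order 0 < 1 < 2 < 3 < 4 < 5 and write every simplex with vertices in increasing order. Then dim K = 2 and the simplices of K are:

  0-simplices (6): [0], [1], [2], [3], [4], [5]
  1-simplices (15): [0,1], [0,2], [0,3], [0,4], [0,5], [1,2], [1,3], [1,4], [1,5], [2,3], [2,4], [2,5], [3,4], [3,5], [4,5]
  2-simplices (10): [0,1,4], [0,1,5], [0,2,3], [0,2,5], [0,3,4], [1,2,3], [1,2,4], [1,3,5], [2,4,5], [3,4,5]

so the chain groups are C_0 ≅ Z^6, C_1 ≅ Z^15, C_2 ≅ Z^10.

The boundary map ∂_1: C_1 → C_0 maps an edge to its endpoints' difference, ∂[p,q] = q − p.
This gives a 6×15 integer matrix of rank 5; reducing to Smith normal form yields diagonal entries (1,1,1,1,1).

The boundary map ∂_2: C_2 → C_1 sends each 2-simplex [p,q,r] to [q,r] − [p,r] + [p,q]. For instance
  ∂[0,2,5] = [2,5] − [0,5] + [0,2],
  ∂[0,2,3] = [2,3] − [0,3] + [0,2].
As a 15×10 matrix over Z this has rank 10, with invariant factors (1,1,1,1,1,1,1,1,1,2).

From H_k ≅ ker(∂_k) / im(∂_{k+1}) we obtain:

  H_0: rank C_0 − rank ∂_1 = 6 − 5 = 1, and the invariant factors of ∂_1 are all 1, so H_0 ≅ Z.
  H_1: rank ker ∂_1 − rank ∂_2 = (15 − 5) − 10 = 0, and ∂_2 has invariant factor 2 > 1, so H_1 ≅ Z/2Z.
  H_2: rank ker ∂_2 − rank ∂_3 = (10 − 10) − 0 = 0, and there is no ∂_3, so H_2 ≅ 0.

As a check, the Euler characteristic is 6 − 15 + 10 = 1, which agrees with 1 − 0 + 0 = 1.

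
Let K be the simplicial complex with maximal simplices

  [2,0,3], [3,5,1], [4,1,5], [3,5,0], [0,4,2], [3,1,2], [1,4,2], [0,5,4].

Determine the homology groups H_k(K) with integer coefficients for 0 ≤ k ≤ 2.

We work with the vertex ordering 0 < 1 < 2 < 3 < 4 < 5. The simplices of K, each written with vertices in increasing order, are:

  0-simplices (6): [0], [1], [2], [3], [4], [5]
  1-simplices (12): [0,2], [0,3], [0,4], [0,5], [1,2], [1,3], [1,4], [1,5], [2,3], [2,4], [3,5], [4,5]
  2-simplices (8): [0,2,3], [0,2,4], [0,3,5], [0,4,5], [1,2,3], [1,2,4], [1,3,5], [1,4,5]

Hence C_0 ≅ Z^6, C_1 ≅ Z^12, C_2 ≅ Z^8.

∂_1: C_1 → C_0 maps an edge to its endpoints' difference, ∂[p,q] = q − p. For instance
  ∂[3,5] = [5] − [3].
This gives a 6×12 integer matrix of rank 5; reducing to Smith normal form yields diagonal entries (1,1,1,1,1).

∂_2: C_2 → C_1 maps a triangle to the signed sum of its edges. For instance
  ∂[1,4,5] = [4,5] − [1,5] + [1,4],
  ∂[0,4,5] = [4,5] − [0,5] + [0,4].
The 12×8 boundary matrix has rank 7 and Smith normal form diag(1,1,1,1,1,1,1).

From H_k ≅ ker(∂_k) / im(∂_{k+1}) we obtain:

  H_0: rank C_0 − rank ∂_1 = 6 − 5 = 1, and the invariant factors of ∂_1 are all 1, so H_0 ≅ Z.
  H_1: rank ker ∂_1 − rank ∂_2 = (12 − 5) − 7 = 0, and the invariant factors of ∂_2 are all 1, so H_1 ≅ 0.
  H_2: rank ker ∂_2 − rank ∂_3 = (8 − 7) − 0 = 1, and there is no ∂_3, so H_2 ≅ Z.

As a check, the Euler characteristic is 6 − 12 + 8 = 2, which agrees with 1 − 0 + 1 = 2.

H_0 = Z,  H_1 = 0,  H_2 = Z.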